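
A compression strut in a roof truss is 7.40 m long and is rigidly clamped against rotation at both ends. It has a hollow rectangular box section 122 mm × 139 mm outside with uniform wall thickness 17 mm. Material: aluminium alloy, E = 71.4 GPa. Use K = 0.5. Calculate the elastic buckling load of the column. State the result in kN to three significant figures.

Inner dimensions: h_i = 139 − 2×17 = 105.0 mm, b_i = 122 − 2×17 = 88.00 mm
Weak-axis I_min = (h_o·b_o³ − h_i·b_i³)/12 with b_o = 122, b_i = 88.00 mm (shorter outer/inner sides).
I_min = (139×122³ − 105.0×88.00³)/12 = 1.507×10^7 mm⁴
I = 1.507×10^7 mm⁴ = 1.507×10^-5 m⁴
Effective length L_e = K·L = 0.5 × 7.40 = 3.700 m
P_cr = π²EI / L_e² = π² × 71.4×10⁹ × 1.507×10^-5 / 3.700² = 7.758×10^5 N

P_cr ≈ 776 kN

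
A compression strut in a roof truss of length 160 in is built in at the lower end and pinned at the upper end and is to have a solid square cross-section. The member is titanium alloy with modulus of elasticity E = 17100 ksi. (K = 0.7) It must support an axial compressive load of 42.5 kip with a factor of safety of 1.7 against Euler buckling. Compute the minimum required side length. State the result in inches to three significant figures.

a ≈ 2.83 in

Required P_cr = n·P = 1.7 × 42.5 = 72.25 kip
L_e = K·L = 0.7 × 160 = 112.0 in
Required I = P_cr·L_e²/(π²E) = 7.225×10^4 × 112.0² / (π² × 1.71×10^7) = 5.370 in⁴
Solid square: I = a⁴/12  ⇒  a = (12I)^(1/4) = (12×5.370)^(1/4) = 2.83 in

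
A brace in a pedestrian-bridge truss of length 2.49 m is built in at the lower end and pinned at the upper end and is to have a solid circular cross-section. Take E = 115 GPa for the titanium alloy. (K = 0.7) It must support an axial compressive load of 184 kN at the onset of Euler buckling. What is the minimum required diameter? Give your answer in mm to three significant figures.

L_e = K·L = 0.7 × 2.49 = 1.743 m
Required I = P_cr·L_e²/(π²E) = 1.840×10^5 × 1.743² / (π² × 1.15×10^11) = 4.925×10^-7 m⁴
I_req = 4.925×10^5 mm⁴
Solid circle: I = πd⁴/64  ⇒  d = (64I/π)^(1/4) = (64×4.925×10^5/π)^(1/4) = 56.3 mm

d ≈ 56.3 mm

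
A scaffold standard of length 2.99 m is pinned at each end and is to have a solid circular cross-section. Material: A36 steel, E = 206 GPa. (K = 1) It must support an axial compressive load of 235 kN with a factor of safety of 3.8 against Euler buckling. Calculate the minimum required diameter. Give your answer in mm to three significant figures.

Required P_cr = n·P = 3.8 × 235 = 893.0 kN
L_e = K·L = 1 × 2.99 = 2.990 m
Required I = P_cr·L_e²/(π²E) = 8.930×10^5 × 2.990² / (π² × 2.06×10^11) = 3.927×10^-6 m⁴
I_req = 3.927×10^6 mm⁴
Solid circle: I = πd⁴/64  ⇒  d = (64I/π)^(1/4) = (64×3.927×10^6/π)^(1/4) = 94.6 mm

d ≈ 94.6 mm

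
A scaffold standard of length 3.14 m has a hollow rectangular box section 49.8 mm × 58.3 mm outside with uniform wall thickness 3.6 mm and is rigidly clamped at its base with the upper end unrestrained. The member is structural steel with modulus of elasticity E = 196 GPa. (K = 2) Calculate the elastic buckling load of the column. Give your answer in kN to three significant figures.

Inner dimensions: h_i = 58.3 − 2×3.6 = 51.10 mm, b_i = 49.8 − 2×3.6 = 42.60 mm
Weak-axis I_min = (h_o·b_o³ − h_i·b_i³)/12 with b_o = 49.8, b_i = 42.60 mm (shorter outer/inner sides).
I_min = (58.3×49.8³ − 51.10×42.60³)/12 = 2.708×10^5 mm⁴
I = 2.708×10^5 mm⁴ = 2.708×10^-7 m⁴
Effective length L_e = K·L = 2 × 3.14 = 6.280 m
P_cr = π²EI / L_e² = π² × 196×10⁹ × 2.708×10^-7 / 6.280² = 1.328×10^4 N

P_cr ≈ 13.3 kN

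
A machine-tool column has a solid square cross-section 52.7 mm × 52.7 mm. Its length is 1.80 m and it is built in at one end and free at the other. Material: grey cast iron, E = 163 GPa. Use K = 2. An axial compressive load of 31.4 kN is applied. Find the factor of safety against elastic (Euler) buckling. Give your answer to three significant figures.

I = a⁴/12 = 52.7⁴/12 = 6.428×10^5 mm⁴
I = 6.428×10^5 mm⁴ = 6.428×10^-7 m⁴
Effective length L_e = K·L = 2 × 1.80 = 3.600 m
P_cr = π²EI / L_e² = π² × 163×10⁹ × 6.428×10^-7 / 3.600² = 7.979×10^4 N
Factor of safety n = P_cr / P = 79.789 / 31.4 = 2.54

n ≈ 2.54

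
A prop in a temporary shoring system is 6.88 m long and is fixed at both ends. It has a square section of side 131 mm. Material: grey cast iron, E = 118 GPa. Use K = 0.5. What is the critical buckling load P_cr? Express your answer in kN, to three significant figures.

P_cr ≈ 2420 kN

I = a⁴/12 = 131⁴/12 = 2.454×10^7 mm⁴
I = 2.454×10^7 mm⁴ = 2.454×10^-5 m⁴
Effective length L_e = K·L = 0.5 × 6.88 = 3.440 m
P_cr = π²EI / L_e² = π² × 118×10⁹ × 2.454×10^-5 / 3.440² = 2.415×10^6 N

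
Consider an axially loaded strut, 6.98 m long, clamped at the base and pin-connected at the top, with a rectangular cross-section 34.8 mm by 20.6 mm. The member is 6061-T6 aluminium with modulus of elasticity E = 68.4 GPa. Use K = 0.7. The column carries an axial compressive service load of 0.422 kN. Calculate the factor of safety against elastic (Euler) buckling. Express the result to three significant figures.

n ≈ 1.70

Buckling occurs about the weak axis: I_min = h·b³/12 with b = 20.6 mm (the shorter side).
I_min = 34.8×20.6³/12 = 2.535×10^4 mm⁴
I = 2.535×10^4 mm⁴ = 2.535×10^-8 m⁴
Effective length L_e = K·L = 0.7 × 6.98 = 4.886 m
P_cr = π²EI / L_e² = π² × 68.4×10⁹ × 2.535×10^-8 / 4.886² = 716.9 N
Factor of safety n = P_cr / P = 0.71688 / 0.422 = 1.70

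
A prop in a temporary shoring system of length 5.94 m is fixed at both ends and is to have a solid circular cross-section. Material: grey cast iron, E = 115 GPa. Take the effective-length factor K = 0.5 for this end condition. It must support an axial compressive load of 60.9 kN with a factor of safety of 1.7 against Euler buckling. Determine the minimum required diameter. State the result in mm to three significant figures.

d ≈ 63.6 mm

Required P_cr = n·P = 1.7 × 60.9 = 103.5 kN
L_e = K·L = 0.5 × 5.94 = 2.970 m
Required I = P_cr·L_e²/(π²E) = 1.035×10^5 × 2.970² / (π² × 1.15×10^11) = 8.046×10^-7 m⁴
I_req = 8.046×10^5 mm⁴
Solid circle: I = πd⁴/64  ⇒  d = (64I/π)^(1/4) = (64×8.046×10^5/π)^(1/4) = 63.6 mm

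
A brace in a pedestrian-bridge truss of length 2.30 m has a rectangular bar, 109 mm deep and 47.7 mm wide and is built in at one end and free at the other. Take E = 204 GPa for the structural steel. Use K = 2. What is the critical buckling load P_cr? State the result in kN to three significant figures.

P_cr ≈ 93.8 kN

Buckling occurs about the weak axis: I_min = h·b³/12 with b = 47.7 mm (the shorter side).
I_min = 109×47.7³/12 = 9.858×10^5 mm⁴
I = 9.858×10^5 mm⁴ = 9.858×10^-7 m⁴
Effective length L_e = K·L = 2 × 2.30 = 4.600 m
P_cr = π²EI / L_e² = π² × 204×10⁹ × 9.858×10^-7 / 4.600² = 9.380×10^4 N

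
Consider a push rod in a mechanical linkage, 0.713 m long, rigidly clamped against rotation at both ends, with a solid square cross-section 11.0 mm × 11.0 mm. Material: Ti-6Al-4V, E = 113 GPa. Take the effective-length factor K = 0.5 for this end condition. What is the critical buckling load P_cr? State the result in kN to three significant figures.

I = a⁴/12 = 11.0⁴/12 = 1.220×10^3 mm⁴
I = 1.220×10^3 mm⁴ = 1.220×10^-9 m⁴
Effective length L_e = K·L = 0.5 × 0.713 = 0.3565 m
P_cr = π²EI / L_e² = π² × 113×10⁹ × 1.220×10^-9 / 0.3565² = 1.071×10^4 N

P_cr ≈ 10.7 kN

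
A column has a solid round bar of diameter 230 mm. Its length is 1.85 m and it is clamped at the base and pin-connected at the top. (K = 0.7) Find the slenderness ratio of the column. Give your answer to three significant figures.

For a solid circle r = d/4 = 230/4 = 57.50 mm
L_e = K·L = 0.7 × 1.85 m = 1.295 m = 1295.0 mm
λ = L_e / r_min = 1295.0 / 57.50 = 22.5

λ ≈ 22.5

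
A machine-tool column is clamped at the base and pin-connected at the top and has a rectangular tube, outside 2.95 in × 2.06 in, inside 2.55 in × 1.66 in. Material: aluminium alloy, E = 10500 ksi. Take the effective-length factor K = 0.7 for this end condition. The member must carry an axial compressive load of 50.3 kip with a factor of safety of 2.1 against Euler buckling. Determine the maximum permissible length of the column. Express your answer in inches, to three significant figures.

Weak-axis I_min = (h_o·b_o³ − h_i·b_i³)/12 with b_o = 2.06, b_i = 1.660 in (shorter outer/inner sides).
I_min = (2.95×2.06³ − 2.550×1.660³)/12 = 1.177 in⁴
Required critical load P_cr = n·P = 2.1 × 50.3 = 105.6 kip = 1.056×10^5 lb
From P_cr = π²EI/(K·L)²:  L = (1/K)·√(π²EI/P_cr) = (1/0.7)·√(π²×1.05×10^7×1.177/1.056×10^5)
L = 48.5 in

L_max ≈ 48.5 in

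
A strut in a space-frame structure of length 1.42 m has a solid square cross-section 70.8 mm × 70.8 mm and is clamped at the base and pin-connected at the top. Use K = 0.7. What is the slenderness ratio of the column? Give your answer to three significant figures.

λ ≈ 48.6

For a square r = a/√12 = 70.8/√12 = 20.44 mm
L_e = K·L = 0.7 × 1.42 m = 0.9940 m = 994.00 mm
λ = L_e / r_min = 994.00 / 20.44 = 48.6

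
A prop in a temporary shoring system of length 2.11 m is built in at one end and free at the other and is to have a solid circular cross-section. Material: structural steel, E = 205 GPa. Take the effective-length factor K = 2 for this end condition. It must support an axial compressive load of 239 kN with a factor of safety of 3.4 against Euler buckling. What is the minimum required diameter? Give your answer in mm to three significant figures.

d ≈ 110 mm

Required P_cr = n·P = 3.4 × 239 = 812.6 kN
L_e = K·L = 2 × 2.11 = 4.220 m
Required I = P_cr·L_e²/(π²E) = 8.126×10^5 × 4.220² / (π² × 2.05×10^11) = 7.152×10^-6 m⁴
I_req = 7.152×10^6 mm⁴
Solid circle: I = πd⁴/64  ⇒  d = (64I/π)^(1/4) = (64×7.152×10^6/π)^(1/4) = 110 mm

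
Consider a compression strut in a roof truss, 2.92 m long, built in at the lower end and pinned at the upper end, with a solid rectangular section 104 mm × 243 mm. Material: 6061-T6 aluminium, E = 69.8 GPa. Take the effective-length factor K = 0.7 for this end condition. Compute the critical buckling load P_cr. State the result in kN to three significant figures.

P_cr ≈ 3760 kN

Buckling occurs about the weak axis: I_min = h·b³/12 with b = 104 mm (the shorter side).
I_min = 243×104³/12 = 2.278×10^7 mm⁴
I = 2.278×10^7 mm⁴ = 2.278×10^-5 m⁴
Effective length L_e = K·L = 0.7 × 2.92 = 2.044 m
P_cr = π²EI / L_e² = π² × 69.8×10⁹ × 2.278×10^-5 / 2.044² = 3.756×10^6 N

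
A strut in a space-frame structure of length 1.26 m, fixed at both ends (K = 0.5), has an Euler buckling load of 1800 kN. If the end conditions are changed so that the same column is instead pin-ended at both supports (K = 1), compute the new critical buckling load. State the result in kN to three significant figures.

P_cr ∝ 1/K², so P_cr,new = P_cr,old × (K_old/K_new)² = 1800 × (0.5/1)²
= 1800 × 0.2500 = 450 kN

P_cr ≈ 450 kN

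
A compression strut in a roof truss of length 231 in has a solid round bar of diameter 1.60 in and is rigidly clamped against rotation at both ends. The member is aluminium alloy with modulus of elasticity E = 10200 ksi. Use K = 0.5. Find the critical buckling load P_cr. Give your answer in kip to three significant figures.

P_cr ≈ 2.43 kip

I = πd⁴/64 = π×1.60⁴/64 = 0.3217 in⁴
Effective length L_e = K·L = 0.5 × 231 = 115.5 in
P_cr = π²EI / L_e² = π² × 10200×10³ × 0.3217 / 115.5² = 2.428×10^3 lb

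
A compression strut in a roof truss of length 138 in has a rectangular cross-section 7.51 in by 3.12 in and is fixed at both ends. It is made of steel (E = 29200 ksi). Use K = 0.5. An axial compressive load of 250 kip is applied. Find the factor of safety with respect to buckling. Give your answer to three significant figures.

Buckling occurs about the weak axis: I_min = h·b³/12 with b = 3.12 in (the shorter side).
I_min = 7.51×3.12³/12 = 19.01 in⁴
Effective length L_e = K·L = 0.5 × 138 = 69.00 in
P_cr = π²EI / L_e² = π² × 29200×10³ × 19.01 / 69.00² = 1.151×10^6 lb
Factor of safety n = P_cr / P = 1150.6 / 250 = 4.60

n ≈ 4.60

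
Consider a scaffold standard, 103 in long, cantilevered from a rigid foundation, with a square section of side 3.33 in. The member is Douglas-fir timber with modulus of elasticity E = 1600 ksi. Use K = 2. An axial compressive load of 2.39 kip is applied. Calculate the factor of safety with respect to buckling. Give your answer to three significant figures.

n ≈ 1.60

I = a⁴/12 = 3.33⁴/12 = 10.25 in⁴
Effective length L_e = K·L = 2 × 103 = 206.0 in
P_cr = π²EI / L_e² = π² × 1600×10³ × 10.25 / 206.0² = 3.813×10^3 lb
Factor of safety n = P_cr / P = 3.8131 / 2.39 = 1.60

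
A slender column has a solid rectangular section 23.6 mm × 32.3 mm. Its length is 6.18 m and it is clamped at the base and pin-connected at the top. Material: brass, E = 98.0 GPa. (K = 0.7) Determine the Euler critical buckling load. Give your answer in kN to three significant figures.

P_cr ≈ 1.83 kN

Buckling occurs about the weak axis: I_min = h·b³/12 with b = 23.6 mm (the shorter side).
I_min = 32.3×23.6³/12 = 3.538×10^4 mm⁴
I = 3.538×10^4 mm⁴ = 3.538×10^-8 m⁴
Effective length L_e = K·L = 0.7 × 6.18 = 4.326 m
P_cr = π²EI / L_e² = π² × 98.0×10⁹ × 3.538×10^-8 / 4.326² = 1.829×10^3 N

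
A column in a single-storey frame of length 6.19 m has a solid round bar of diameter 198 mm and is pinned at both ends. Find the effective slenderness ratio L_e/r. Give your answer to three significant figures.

λ ≈ 125

For a solid circle r = d/4 = 198/4 = 49.50 mm
L_e = K·L = 1 × 6.19 m = 6.190 m = 6190.0 mm
λ = L_e / r_min = 6190.0 / 49.50 = 125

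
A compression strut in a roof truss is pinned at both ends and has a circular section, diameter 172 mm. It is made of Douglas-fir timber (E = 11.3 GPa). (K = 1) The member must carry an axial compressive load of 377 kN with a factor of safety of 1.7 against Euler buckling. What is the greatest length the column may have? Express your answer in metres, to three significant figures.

I = πd⁴/64 = π×172⁴/64 = 4.296×10^7 mm⁴
I = 4.296×10^-5 m⁴
Required critical load P_cr = n·P = 1.7 × 377 = 640.9 kN = 6.409×10^5 N
From P_cr = π²EI/(K·L)²:  L = (1/K)·√(π²EI/P_cr) = (1/1)·√(π²×1.13×10^10×4.296×10^-5/6.409×10^5)
L = 2.73 m

L_max ≈ 2.73 m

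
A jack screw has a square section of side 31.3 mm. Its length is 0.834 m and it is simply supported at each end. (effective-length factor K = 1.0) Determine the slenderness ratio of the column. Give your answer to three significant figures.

λ ≈ 92.3

For a square r = a/√12 = 31.3/√12 = 9.036 mm
L_e = K·L = 1 × 0.834 m = 0.8340 m = 834.00 mm
λ = L_e / r_min = 834.00 / 9.036 = 92.3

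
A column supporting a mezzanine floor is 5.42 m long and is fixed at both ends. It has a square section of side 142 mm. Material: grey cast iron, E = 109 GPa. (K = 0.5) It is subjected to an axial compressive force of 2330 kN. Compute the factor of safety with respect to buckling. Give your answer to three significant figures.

I = a⁴/12 = 142⁴/12 = 3.388×10^7 mm⁴
I = 3.388×10^7 mm⁴ = 3.388×10^-5 m⁴
Effective length L_e = K·L = 0.5 × 5.42 = 2.710 m
P_cr = π²EI / L_e² = π² × 109×10⁹ × 3.388×10^-5 / 2.710² = 4.963×10^6 N
Factor of safety n = P_cr / P = 4963.2 / 2330 = 2.13

n ≈ 2.13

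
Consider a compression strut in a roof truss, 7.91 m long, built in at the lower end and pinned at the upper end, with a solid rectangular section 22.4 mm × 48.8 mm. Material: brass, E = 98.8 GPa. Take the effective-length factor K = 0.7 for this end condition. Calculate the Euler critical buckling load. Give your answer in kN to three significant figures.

Buckling occurs about the weak axis: I_min = h·b³/12 with b = 22.4 mm (the shorter side).
I_min = 48.8×22.4³/12 = 4.571×10^4 mm⁴
I = 4.571×10^4 mm⁴ = 4.571×10^-8 m⁴
Effective length L_e = K·L = 0.7 × 7.91 = 5.537 m
P_cr = π²EI / L_e² = π² × 98.8×10⁹ × 4.571×10^-8 / 5.537² = 1.454×10^3 N

P_cr ≈ 1.45 kN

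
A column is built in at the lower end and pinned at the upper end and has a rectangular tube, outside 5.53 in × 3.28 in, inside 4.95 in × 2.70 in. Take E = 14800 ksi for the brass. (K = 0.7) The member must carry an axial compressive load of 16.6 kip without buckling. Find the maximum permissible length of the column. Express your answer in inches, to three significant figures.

L_max ≈ 382 in

Weak-axis I_min = (h_o·b_o³ − h_i·b_i³)/12 with b_o = 3.28, b_i = 2.700 in (shorter outer/inner sides).
I_min = (5.53×3.28³ − 4.950×2.700³)/12 = 8.142 in⁴
At the buckling limit P_cr = P = 1.660×10^4 lb
From P_cr = π²EI/(K·L)²:  L = (1/K)·√(π²EI/P_cr) = (1/0.7)·√(π²×1.48×10^7×8.142/1.660×10^4)
L = 382 in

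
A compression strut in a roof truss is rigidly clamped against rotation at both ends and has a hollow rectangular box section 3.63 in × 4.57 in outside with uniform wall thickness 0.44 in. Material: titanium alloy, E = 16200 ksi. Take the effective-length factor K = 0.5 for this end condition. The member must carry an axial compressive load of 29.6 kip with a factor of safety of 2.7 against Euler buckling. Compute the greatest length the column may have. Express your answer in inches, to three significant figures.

Inner dimensions: h_i = 4.57 − 2×0.44 = 3.690 in, b_i = 3.63 − 2×0.44 = 2.750 in
Weak-axis I_min = (h_o·b_o³ − h_i·b_i³)/12 with b_o = 3.63, b_i = 2.750 in (shorter outer/inner sides).
I_min = (4.57×3.63³ − 3.690×2.750³)/12 = 11.82 in⁴
Required critical load P_cr = n·P = 2.7 × 29.6 = 79.92 kip = 7.992×10^4 lb
From P_cr = π²EI/(K·L)²:  L = (1/K)·√(π²EI/P_cr) = (1/0.5)·√(π²×1.62×10^7×11.82/7.992×10^4)
L = 308 in

L_max ≈ 308 in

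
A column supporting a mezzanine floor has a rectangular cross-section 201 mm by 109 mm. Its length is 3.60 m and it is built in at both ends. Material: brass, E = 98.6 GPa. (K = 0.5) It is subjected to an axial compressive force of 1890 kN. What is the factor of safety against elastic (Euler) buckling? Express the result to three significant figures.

n ≈ 3.45

Buckling occurs about the weak axis: I_min = h·b³/12 with b = 109 mm (the shorter side).
I_min = 201×109³/12 = 2.169×10^7 mm⁴
I = 2.169×10^7 mm⁴ = 2.169×10^-5 m⁴
Effective length L_e = K·L = 0.5 × 3.60 = 1.800 m
P_cr = π²EI / L_e² = π² × 98.6×10⁹ × 2.169×10^-5 / 1.800² = 6.515×10^6 N
Factor of safety n = P_cr / P = 6515.2 / 1890 = 3.45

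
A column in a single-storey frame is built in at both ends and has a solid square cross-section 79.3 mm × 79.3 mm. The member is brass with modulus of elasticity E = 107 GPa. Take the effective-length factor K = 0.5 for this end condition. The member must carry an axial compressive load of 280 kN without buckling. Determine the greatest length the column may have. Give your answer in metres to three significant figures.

L_max ≈ 7.05 m

I = a⁴/12 = 79.3⁴/12 = 3.295×10^6 mm⁴
I = 3.295×10^-6 m⁴
At the buckling limit P_cr = P = 2.800×10^5 N
From P_cr = π²EI/(K·L)²:  L = (1/K)·√(π²EI/P_cr) = (1/0.5)·√(π²×1.07×10^11×3.295×10^-6/2.800×10^5)
L = 7.05 m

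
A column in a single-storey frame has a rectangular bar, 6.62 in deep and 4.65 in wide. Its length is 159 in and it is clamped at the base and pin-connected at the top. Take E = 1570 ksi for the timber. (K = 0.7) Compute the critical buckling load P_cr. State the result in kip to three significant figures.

P_cr ≈ 69.4 kip

Buckling occurs about the weak axis: I_min = h·b³/12 with b = 4.65 in (the shorter side).
I_min = 6.62×4.65³/12 = 55.47 in⁴
Effective length L_e = K·L = 0.7 × 159 = 111.3 in
P_cr = π²EI / L_e² = π² × 1570×10³ × 55.47 / 111.3² = 6.938×10^4 lb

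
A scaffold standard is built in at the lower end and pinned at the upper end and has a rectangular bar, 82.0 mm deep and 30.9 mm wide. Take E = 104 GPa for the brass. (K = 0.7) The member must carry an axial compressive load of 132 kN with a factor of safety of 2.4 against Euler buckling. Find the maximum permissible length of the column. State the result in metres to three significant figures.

Buckling occurs about the weak axis: I_min = h·b³/12 with b = 30.9 mm (the shorter side).
I_min = 82.0×30.9³/12 = 2.016×10^5 mm⁴
I = 2.016×10^-7 m⁴
Required critical load P_cr = n·P = 2.4 × 132 = 316.8 kN = 3.168×10^5 N
From P_cr = π²EI/(K·L)²:  L = (1/K)·√(π²EI/P_cr) = (1/0.7)·√(π²×1.04×10^11×2.016×10^-7/3.168×10^5)
L = 1.15 m

L_max ≈ 1.15 m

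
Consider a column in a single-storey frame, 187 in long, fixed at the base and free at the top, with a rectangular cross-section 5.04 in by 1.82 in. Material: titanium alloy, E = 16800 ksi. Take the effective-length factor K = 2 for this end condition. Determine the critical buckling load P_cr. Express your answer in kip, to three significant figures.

P_cr ≈ 3.00 kip

Buckling occurs about the weak axis: I_min = h·b³/12 with b = 1.82 in (the shorter side).
I_min = 5.04×1.82³/12 = 2.532 in⁴
Effective length L_e = K·L = 2 × 187 = 374.0 in
P_cr = π²EI / L_e² = π² × 16800×10³ × 2.532 / 374.0² = 3.001×10^3 lb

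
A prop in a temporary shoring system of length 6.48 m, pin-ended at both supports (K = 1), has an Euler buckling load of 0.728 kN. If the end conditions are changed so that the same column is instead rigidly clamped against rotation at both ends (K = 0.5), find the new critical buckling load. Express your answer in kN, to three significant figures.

P_cr ≈ 2.91 kN

P_cr ∝ 1/K², so P_cr,new = P_cr,old × (K_old/K_new)² = 0.728 × (1/0.5)²
= 0.728 × 4.000 = 2.91 kN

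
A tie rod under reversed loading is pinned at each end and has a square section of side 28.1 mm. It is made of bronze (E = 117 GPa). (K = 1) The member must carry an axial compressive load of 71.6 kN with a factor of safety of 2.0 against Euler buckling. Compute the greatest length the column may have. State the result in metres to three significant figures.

L_max ≈ 0.647 m

I = a⁴/12 = 28.1⁴/12 = 5.196×10^4 mm⁴
I = 5.196×10^-8 m⁴
Required critical load P_cr = n·P = 2.0 × 71.6 = 143.2 kN = 1.432×10^5 N
From P_cr = π²EI/(K·L)²:  L = (1/K)·√(π²EI/P_cr) = (1/1)·√(π²×1.17×10^11×5.196×10^-8/1.432×10^5)
L = 0.647 m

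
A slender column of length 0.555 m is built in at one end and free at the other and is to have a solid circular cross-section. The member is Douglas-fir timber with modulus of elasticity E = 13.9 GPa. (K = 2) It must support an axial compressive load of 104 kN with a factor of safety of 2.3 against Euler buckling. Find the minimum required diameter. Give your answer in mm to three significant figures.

d ≈ 81.3 mm

Required P_cr = n·P = 2.3 × 104 = 239.2 kN
L_e = K·L = 2 × 0.555 = 1.110 m
Required I = P_cr·L_e²/(π²E) = 2.392×10^5 × 1.110² / (π² × 1.39×10^10) = 2.148×10^-6 m⁴
I_req = 2.148×10^6 mm⁴
Solid circle: I = πd⁴/64  ⇒  d = (64I/π)^(1/4) = (64×2.148×10^6/π)^(1/4) = 81.3 mm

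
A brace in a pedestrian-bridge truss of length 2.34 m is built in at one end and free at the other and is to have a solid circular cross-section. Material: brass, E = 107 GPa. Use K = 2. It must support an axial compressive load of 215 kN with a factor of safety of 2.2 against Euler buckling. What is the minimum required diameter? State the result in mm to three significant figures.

d ≈ 119 mm

Required P_cr = n·P = 2.2 × 215 = 473.0 kN
L_e = K·L = 2 × 2.34 = 4.680 m
Required I = P_cr·L_e²/(π²E) = 4.730×10^5 × 4.680² / (π² × 1.07×10^11) = 9.810×10^-6 m⁴
I_req = 9.810×10^6 mm⁴
Solid circle: I = πd⁴/64  ⇒  d = (64I/π)^(1/4) = (64×9.810×10^6/π)^(1/4) = 119 mm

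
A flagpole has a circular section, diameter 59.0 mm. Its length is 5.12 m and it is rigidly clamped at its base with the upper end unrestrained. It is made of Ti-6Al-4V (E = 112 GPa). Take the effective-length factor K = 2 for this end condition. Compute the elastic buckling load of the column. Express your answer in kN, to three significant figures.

P_cr ≈ 6.27 kN

I = πd⁴/64 = π×59.0⁴/64 = 5.948×10^5 mm⁴
I = 5.948×10^5 mm⁴ = 5.948×10^-7 m⁴
Effective length L_e = K·L = 2 × 5.12 = 10.24 m
P_cr = π²EI / L_e² = π² × 112×10⁹ × 5.948×10^-7 / 10.24² = 6.270×10^3 N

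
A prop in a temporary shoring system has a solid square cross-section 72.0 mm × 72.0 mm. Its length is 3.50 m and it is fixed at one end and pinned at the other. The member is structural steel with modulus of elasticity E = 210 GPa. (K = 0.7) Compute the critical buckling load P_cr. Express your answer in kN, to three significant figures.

P_cr ≈ 773 kN

I = a⁴/12 = 72.0⁴/12 = 2.239×10^6 mm⁴
I = 2.239×10^6 mm⁴ = 2.239×10^-6 m⁴
Effective length L_e = K·L = 0.7 × 3.50 = 2.450 m
P_cr = π²EI / L_e² = π² × 210×10⁹ × 2.239×10^-6 / 2.450² = 7.733×10^5 N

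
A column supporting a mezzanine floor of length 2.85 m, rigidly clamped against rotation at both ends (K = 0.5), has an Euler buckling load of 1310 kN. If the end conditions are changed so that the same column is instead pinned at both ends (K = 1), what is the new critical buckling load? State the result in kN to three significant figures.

P_cr ∝ 1/K², so P_cr,new = P_cr,old × (K_old/K_new)² = 1310 × (0.5/1)²
= 1310 × 0.2500 = 328 kN

P_cr ≈ 328 kN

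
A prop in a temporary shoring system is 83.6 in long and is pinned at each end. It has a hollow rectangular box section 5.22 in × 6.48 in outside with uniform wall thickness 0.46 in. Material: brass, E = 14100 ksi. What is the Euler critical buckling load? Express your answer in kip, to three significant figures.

P_cr ≈ 796 kip

Inner dimensions: h_i = 6.48 − 2×0.46 = 5.560 in, b_i = 5.22 − 2×0.46 = 4.300 in
Weak-axis I_min = (h_o·b_o³ − h_i·b_i³)/12 with b_o = 5.22, b_i = 4.300 in (shorter outer/inner sides).
I_min = (6.48×5.22³ − 5.560×4.300³)/12 = 39.97 in⁴
Effective length L_e = K·L = 1 × 83.6 = 83.60 in
P_cr = π²EI / L_e² = π² × 14100×10³ × 39.97 / 83.60² = 7.959×10^5 lb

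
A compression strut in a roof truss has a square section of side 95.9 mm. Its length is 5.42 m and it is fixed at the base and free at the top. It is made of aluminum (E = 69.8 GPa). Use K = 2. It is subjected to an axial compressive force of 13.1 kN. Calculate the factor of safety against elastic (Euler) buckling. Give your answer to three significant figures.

I = a⁴/12 = 95.9⁴/12 = 7.048×10^6 mm⁴
I = 7.048×10^6 mm⁴ = 7.048×10^-6 m⁴
Effective length L_e = K·L = 2 × 5.42 = 10.84 m
P_cr = π²EI / L_e² = π² × 69.8×10⁹ × 7.048×10^-6 / 10.84² = 4.132×10^4 N
Factor of safety n = P_cr / P = 41.323 / 13.1 = 3.15

n ≈ 3.15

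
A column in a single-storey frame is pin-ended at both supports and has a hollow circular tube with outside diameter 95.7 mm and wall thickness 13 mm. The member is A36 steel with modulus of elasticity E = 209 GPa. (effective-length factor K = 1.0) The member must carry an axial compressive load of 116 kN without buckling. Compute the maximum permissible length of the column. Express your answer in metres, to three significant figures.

L_max ≈ 7.25 m

Inner diameter d_i = 95.7 − 2×13 = 69.70 mm
I = π(d_o⁴ − d_i⁴)/64 = π(95.7⁴ − 69.70⁴)/64 = 2.959×10^6 mm⁴
I = 2.959×10^-6 m⁴
At the buckling limit P_cr = P = 1.160×10^5 N
From P_cr = π²EI/(K·L)²:  L = (1/K)·√(π²EI/P_cr) = (1/1)·√(π²×2.09×10^11×2.959×10^-6/1.160×10^5)
L = 7.25 m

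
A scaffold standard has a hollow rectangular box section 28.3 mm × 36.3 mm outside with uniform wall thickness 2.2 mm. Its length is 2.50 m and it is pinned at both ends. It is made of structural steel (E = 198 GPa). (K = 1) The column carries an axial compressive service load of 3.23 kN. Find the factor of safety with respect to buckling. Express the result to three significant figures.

n ≈ 3.12

Inner dimensions: h_i = 36.3 − 2×2.2 = 31.90 mm, b_i = 28.3 − 2×2.2 = 23.90 mm
Weak-axis I_min = (h_o·b_o³ − h_i·b_i³)/12 with b_o = 28.3, b_i = 23.90 mm (shorter outer/inner sides).
I_min = (36.3×28.3³ − 31.90×23.90³)/12 = 3.227×10^4 mm⁴
I = 3.227×10^4 mm⁴ = 3.227×10^-8 m⁴
Effective length L_e = K·L = 1 × 2.50 = 2.500 m
P_cr = π²EI / L_e² = π² × 198×10⁹ × 3.227×10^-8 / 2.500² = 1.009×10^4 N
Factor of safety n = P_cr / P = 10.090 / 3.23 = 3.12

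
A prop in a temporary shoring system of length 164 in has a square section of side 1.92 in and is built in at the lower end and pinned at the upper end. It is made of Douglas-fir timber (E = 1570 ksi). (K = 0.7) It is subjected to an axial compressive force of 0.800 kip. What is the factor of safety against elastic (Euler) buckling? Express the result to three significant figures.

I = a⁴/12 = 1.92⁴/12 = 1.132 in⁴
Effective length L_e = K·L = 0.7 × 164 = 114.8 in
P_cr = π²EI / L_e² = π² × 1570×10³ × 1.132 / 114.8² = 1.331×10^3 lb
Factor of safety n = P_cr / P = 1.3315 / 0.800 = 1.66

n ≈ 1.66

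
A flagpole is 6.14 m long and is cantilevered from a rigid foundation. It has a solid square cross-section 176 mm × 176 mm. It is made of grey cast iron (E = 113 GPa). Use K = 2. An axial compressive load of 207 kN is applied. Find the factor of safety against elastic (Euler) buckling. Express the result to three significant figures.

I = a⁴/12 = 176⁴/12 = 7.996×10^7 mm⁴
I = 7.996×10^7 mm⁴ = 7.996×10^-5 m⁴
Effective length L_e = K·L = 2 × 6.14 = 12.28 m
P_cr = π²EI / L_e² = π² × 113×10⁹ × 7.996×10^-5 / 12.28² = 5.914×10^5 N
Factor of safety n = P_cr / P = 591.36 / 207 = 2.86

n ≈ 2.86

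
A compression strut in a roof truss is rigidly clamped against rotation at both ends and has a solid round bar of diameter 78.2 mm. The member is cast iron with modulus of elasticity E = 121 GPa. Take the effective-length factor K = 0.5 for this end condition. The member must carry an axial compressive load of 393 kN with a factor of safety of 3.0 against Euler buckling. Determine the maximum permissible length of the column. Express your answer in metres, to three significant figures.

I = πd⁴/64 = π×78.2⁴/64 = 1.836×10^6 mm⁴
I = 1.836×10^-6 m⁴
Required critical load P_cr = n·P = 3.0 × 393 = 1179 kN = 1.179×10^6 N
From P_cr = π²EI/(K·L)²:  L = (1/K)·√(π²EI/P_cr) = (1/0.5)·√(π²×1.21×10^11×1.836×10^-6/1.179×10^6)
L = 2.73 m

L_max ≈ 2.73 m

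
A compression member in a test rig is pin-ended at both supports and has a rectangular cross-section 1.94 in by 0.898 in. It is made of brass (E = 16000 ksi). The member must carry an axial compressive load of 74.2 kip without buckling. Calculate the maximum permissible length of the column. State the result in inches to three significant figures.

L_max ≈ 15.8 in

Buckling occurs about the weak axis: I_min = h·b³/12 with b = 0.898 in (the shorter side).
I_min = 1.94×0.898³/12 = 0.1171 in⁴
At the buckling limit P_cr = P = 7.420×10^4 lb
From P_cr = π²EI/(K·L)²:  L = (1/K)·√(π²EI/P_cr) = (1/1)·√(π²×1.60×10^7×0.1171/7.420×10^4)
L = 15.8 in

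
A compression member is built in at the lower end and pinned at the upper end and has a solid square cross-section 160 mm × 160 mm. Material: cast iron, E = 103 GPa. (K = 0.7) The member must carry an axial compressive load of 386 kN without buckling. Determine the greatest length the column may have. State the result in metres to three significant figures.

L_max ≈ 17.1 m

I = a⁴/12 = 160⁴/12 = 5.461×10^7 mm⁴
I = 5.461×10^-5 m⁴
At the buckling limit P_cr = P = 3.860×10^5 N
From P_cr = π²EI/(K·L)²:  L = (1/K)·√(π²EI/P_cr) = (1/0.7)·√(π²×1.03×10^11×5.461×10^-5/3.860×10^5)
L = 17.1 m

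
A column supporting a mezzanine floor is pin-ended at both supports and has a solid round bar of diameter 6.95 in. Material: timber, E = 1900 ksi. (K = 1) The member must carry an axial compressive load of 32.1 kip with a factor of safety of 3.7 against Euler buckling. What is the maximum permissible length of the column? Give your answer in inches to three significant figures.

I = πd⁴/64 = π×6.95⁴/64 = 114.5 in⁴
Required critical load P_cr = n·P = 3.7 × 32.1 = 118.8 kip = 1.188×10^5 lb
From P_cr = π²EI/(K·L)²:  L = (1/K)·√(π²EI/P_cr) = (1/1)·√(π²×1.90×10^6×114.5/1.188×10^5)
L = 134 in

L_max ≈ 134 in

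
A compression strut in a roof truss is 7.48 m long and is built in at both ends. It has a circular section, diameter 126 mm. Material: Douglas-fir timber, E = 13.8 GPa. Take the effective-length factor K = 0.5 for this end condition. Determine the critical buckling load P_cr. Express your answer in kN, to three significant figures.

I = πd⁴/64 = π×126⁴/64 = 1.237×10^7 mm⁴
I = 1.237×10^7 mm⁴ = 1.237×10^-5 m⁴
Effective length L_e = K·L = 0.5 × 7.48 = 3.740 m
P_cr = π²EI / L_e² = π² × 13.8×10⁹ × 1.237×10^-5 / 3.740² = 1.205×10^5 N

P_cr ≈ 120 kN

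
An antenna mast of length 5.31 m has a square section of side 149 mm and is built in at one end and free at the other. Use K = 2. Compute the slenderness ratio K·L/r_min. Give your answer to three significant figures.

λ ≈ 247

For a square r = a/√12 = 149/√12 = 43.01 mm
L_e = K·L = 2 × 5.31 m = 10.62 m = 10620 mm
λ = L_e / r_min = 10620 / 43.01 = 247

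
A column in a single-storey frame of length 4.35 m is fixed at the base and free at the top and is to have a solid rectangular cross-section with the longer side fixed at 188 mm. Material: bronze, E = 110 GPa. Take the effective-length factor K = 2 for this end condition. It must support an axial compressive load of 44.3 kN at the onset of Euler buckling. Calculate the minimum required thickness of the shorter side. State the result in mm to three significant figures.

L_e = K·L = 2 × 4.35 = 8.700 m
Required I = P_cr·L_e²/(π²E) = 4.430×10^4 × 8.700² / (π² × 1.10×10^11) = 3.089×10^-6 m⁴
I_req = 3.089×10^6 mm⁴
Rectangle, weak axis: I_min = h·b³/12 with h = 188 mm fixed  ⇒  b = (12I/h)^(1/3) = 58.2 mm

b ≈ 58.2 mm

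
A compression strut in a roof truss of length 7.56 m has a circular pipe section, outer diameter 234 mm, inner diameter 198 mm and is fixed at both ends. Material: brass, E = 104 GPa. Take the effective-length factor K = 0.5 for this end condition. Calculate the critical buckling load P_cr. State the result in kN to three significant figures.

P_cr ≈ 5150 kN

d_o = 234 mm, d_i = 198 mm
I = π(d_o⁴ − d_i⁴)/64 = π(234⁴ − 198.0⁴)/64 = 7.173×10^7 mm⁴
I = 7.173×10^7 mm⁴ = 7.173×10^-5 m⁴
Effective length L_e = K·L = 0.5 × 7.56 = 3.780 m
P_cr = π²EI / L_e² = π² × 104×10⁹ × 7.173×10^-5 / 3.780² = 5.153×10^6 N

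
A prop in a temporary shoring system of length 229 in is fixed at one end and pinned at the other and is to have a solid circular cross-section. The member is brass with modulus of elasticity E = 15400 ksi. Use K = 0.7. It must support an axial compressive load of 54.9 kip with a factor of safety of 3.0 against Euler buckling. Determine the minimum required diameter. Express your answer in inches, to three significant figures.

Required P_cr = n·P = 3.0 × 54.9 = 164.7 kip
L_e = K·L = 0.7 × 229 = 160.3 in
Required I = P_cr·L_e²/(π²E) = 1.647×10^5 × 160.3² / (π² × 1.54×10^7) = 27.84 in⁴
Solid circle: I = πd⁴/64  ⇒  d = (64I/π)^(1/4) = (64×27.84/π)^(1/4) = 4.88 in

d ≈ 4.88 in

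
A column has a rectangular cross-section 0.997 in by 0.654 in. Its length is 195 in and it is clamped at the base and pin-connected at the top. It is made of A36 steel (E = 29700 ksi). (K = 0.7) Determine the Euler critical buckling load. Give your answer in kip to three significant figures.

Buckling occurs about the weak axis: I_min = h·b³/12 with b = 0.654 in (the shorter side).
I_min = 0.997×0.654³/12 = 2.324×10^-2 in⁴
Effective length L_e = K·L = 0.7 × 195 = 136.5 in
P_cr = π²EI / L_e² = π² × 29700×10³ × 2.324×10^-2 / 136.5² = 365.6 lb

P_cr ≈ 0.366 kip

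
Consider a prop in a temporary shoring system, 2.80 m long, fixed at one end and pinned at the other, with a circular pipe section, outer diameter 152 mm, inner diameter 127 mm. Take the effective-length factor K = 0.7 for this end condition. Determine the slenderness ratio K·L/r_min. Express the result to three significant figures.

d_o = 152 mm, d_i = 127 mm
I = π(d_o⁴ − d_i⁴)/64 = π(152⁴ − 127.0⁴)/64 = 1.343×10^7 mm⁴
A = 5.478×10^3 mm²;  r_min = √(I/A) = √(1.343×10^7/5.478×10^3) = 49.52 mm
L_e = K·L = 0.7 × 2.80 m = 1.960 m = 1960.0 mm
λ = L_e / r_min = 1960.0 / 49.52 = 39.6

λ ≈ 39.6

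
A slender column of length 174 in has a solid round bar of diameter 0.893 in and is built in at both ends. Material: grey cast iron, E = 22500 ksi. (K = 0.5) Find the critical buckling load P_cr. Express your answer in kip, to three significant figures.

P_cr ≈ 0.916 kip

I = πd⁴/64 = π×0.893⁴/64 = 3.122×10^-2 in⁴
Effective length L_e = K·L = 0.5 × 174 = 87.00 in
P_cr = π²EI / L_e² = π² × 22500×10³ × 3.122×10^-2 / 87.00² = 915.8 lb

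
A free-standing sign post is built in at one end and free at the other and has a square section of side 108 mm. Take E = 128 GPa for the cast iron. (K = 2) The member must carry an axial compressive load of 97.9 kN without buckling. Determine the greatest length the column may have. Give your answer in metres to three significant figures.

L_max ≈ 6.05 m

I = a⁴/12 = 108⁴/12 = 1.134×10^7 mm⁴
I = 1.134×10^-5 m⁴
At the buckling limit P_cr = P = 9.790×10^4 N
From P_cr = π²EI/(K·L)²:  L = (1/K)·√(π²EI/P_cr) = (1/2)·√(π²×1.28×10^11×1.134×10^-5/9.790×10^4)
L = 6.05 m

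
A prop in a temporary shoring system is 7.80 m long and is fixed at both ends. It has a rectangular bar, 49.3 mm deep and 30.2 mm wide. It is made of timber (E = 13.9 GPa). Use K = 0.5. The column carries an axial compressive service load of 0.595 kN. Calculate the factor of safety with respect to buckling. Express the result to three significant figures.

Buckling occurs about the weak axis: I_min = h·b³/12 with b = 30.2 mm (the shorter side).
I_min = 49.3×30.2³/12 = 1.132×10^5 mm⁴
I = 1.132×10^5 mm⁴ = 1.132×10^-7 m⁴
Effective length L_e = K·L = 0.5 × 7.80 = 3.900 m
P_cr = π²EI / L_e² = π² × 13.9×10⁹ × 1.132×10^-7 / 3.900² = 1.021×10^3 N
Factor of safety n = P_cr / P = 1.0206 / 0.595 = 1.72

n ≈ 1.72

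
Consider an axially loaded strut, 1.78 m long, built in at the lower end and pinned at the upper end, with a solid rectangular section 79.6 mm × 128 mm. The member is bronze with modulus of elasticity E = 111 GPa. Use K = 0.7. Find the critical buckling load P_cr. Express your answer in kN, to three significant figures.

Buckling occurs about the weak axis: I_min = h·b³/12 with b = 79.6 mm (the shorter side).
I_min = 128×79.6³/12 = 5.380×10^6 mm⁴
I = 5.380×10^6 mm⁴ = 5.380×10^-6 m⁴
Effective length L_e = K·L = 0.7 × 1.78 = 1.246 m
P_cr = π²EI / L_e² = π² × 111×10⁹ × 5.380×10^-6 / 1.246² = 3.796×10^6 N

P_cr ≈ 3800 kN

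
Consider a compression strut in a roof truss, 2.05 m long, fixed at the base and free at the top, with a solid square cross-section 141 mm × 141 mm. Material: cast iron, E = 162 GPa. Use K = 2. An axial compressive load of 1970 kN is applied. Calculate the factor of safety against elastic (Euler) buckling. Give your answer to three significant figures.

n ≈ 1.59

I = a⁴/12 = 141⁴/12 = 3.294×10^7 mm⁴
I = 3.294×10^7 mm⁴ = 3.294×10^-5 m⁴
Effective length L_e = K·L = 2 × 2.05 = 4.100 m
P_cr = π²EI / L_e² = π² × 162×10⁹ × 3.294×10^-5 / 4.100² = 3.133×10^6 N
Factor of safety n = P_cr / P = 3132.9 / 1970 = 1.59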